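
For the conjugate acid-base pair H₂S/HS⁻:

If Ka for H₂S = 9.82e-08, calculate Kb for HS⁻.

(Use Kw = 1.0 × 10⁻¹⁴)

For a conjugate pair Ka × Kb = Kw, so Kb = Kw/Ka = 1.0 × 10⁻¹⁴ / 9.82e-08 = 1.02e-07.

K_b = 1.02e-07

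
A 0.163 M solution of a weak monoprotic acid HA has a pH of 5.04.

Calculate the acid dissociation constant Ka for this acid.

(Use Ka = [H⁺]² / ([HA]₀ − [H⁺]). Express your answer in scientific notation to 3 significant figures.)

[H⁺] = 10^(−pH) = 10^(−5.04) = 9.120e-06 M. For HA ⇌ H⁺ + A⁻, Ka = [H⁺][A⁻]/[HA] = [H⁺]² / ([HA]₀ − [H⁺]) = (9.120e-06)² / (0.163 − 9.120e-06) = 5.10e-10.

K_a = 5.10e-10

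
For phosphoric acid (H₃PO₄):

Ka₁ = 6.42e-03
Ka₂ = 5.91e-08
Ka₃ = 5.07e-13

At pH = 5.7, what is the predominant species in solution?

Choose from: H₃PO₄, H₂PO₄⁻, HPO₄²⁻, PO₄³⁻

pKa₁ = 2.19, pKa₂ = 7.23, pKa₃ = 12.29. For a polyprotic acid the predominant species crosses at each pKa: below pKa_n the protonated form dominates, above it the deprotonated form does. At pH = 5.7, the predominant species is H₂PO₄⁻.

H₂PO₄⁻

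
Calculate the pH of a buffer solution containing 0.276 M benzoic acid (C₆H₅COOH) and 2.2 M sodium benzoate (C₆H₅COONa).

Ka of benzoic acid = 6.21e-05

pKa = -log(6.21e-05) = 4.21. pH = pKa + log([A⁻]/[HA]) = 4.21 + log(2.2/0.276)

pH = 5.11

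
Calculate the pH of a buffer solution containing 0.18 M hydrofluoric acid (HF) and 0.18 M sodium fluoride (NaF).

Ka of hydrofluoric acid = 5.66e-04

pKa = -log(5.66e-04) = 3.25. pH = pKa + log([A⁻]/[HA]) = 3.25 + log(0.18/0.18)

pH = 3.25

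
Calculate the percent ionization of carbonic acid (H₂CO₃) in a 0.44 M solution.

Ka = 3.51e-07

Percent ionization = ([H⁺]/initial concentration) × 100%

Using Ka equilibrium: x² + Ka×x - Ka×C = 0. Solving: [H⁺] = 3.9281e-04. Percent = (3.9281e-04/0.44) × 100

Percent ionization = 0.0893%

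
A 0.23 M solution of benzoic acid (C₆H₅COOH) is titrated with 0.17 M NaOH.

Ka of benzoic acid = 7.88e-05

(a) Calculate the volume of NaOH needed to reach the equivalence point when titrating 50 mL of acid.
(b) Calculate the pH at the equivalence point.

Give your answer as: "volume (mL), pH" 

moles acid = 0.23 × 50/1000 = 0.0115 mol; V_base = moles/0.17 × 1000 = 67.6 mL. At equivalence only the conjugate base is present: [A⁻] = 0.0115/0.118 = 9.7750e-02 M. Kb = Kw/Ka = 1.27e-10; [OH⁻] = √(Kb × [A⁻]) = 3.5220e-06; pOH = 5.45; pH = 14 - pOH = 8.55.

V = 67.6 mL, pH = 8.55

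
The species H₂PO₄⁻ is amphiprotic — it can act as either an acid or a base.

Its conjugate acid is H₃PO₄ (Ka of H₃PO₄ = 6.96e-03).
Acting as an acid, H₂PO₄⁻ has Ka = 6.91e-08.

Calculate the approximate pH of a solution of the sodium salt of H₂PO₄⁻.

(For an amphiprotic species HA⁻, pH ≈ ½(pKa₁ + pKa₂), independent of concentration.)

pKa₁ = -log(6.96e-03) = 2.16; pKa₂ = -log(6.91e-08) = 7.16. For an amphiprotic species, pH ≈ ½(pKa₁ + pKa₂) = ½(2.16 + 7.16) = 4.66.

pH = 4.66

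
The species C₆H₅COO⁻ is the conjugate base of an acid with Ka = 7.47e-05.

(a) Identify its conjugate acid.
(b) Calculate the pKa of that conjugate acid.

(a) The conjugate acid is formed by adding one H⁺ to C₆H₅COO⁻, giving C₆H₅COOH. (b) pKa = -log(Ka) = -log(7.47e-05) = 4.13.

Conjugate acid: C₆H₅COOH; pK_a = 4.13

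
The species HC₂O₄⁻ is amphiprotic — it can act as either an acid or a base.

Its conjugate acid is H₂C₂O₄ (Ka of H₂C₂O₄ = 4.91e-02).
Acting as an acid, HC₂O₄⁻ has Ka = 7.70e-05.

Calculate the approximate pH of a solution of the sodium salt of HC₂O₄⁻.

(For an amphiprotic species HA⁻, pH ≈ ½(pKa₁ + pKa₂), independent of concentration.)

pKa₁ = -log(4.91e-02) = 1.31; pKa₂ = -log(7.70e-05) = 4.11. For an amphiprotic species, pH ≈ ½(pKa₁ + pKa₂) = ½(1.31 + 4.11) = 2.71.

pH = 2.71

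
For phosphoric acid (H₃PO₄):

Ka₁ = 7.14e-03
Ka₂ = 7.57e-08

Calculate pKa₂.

pKa₂ = -log(Ka₂) = -log(7.57e-08) = 7.12.

pK_{a2} = 7.12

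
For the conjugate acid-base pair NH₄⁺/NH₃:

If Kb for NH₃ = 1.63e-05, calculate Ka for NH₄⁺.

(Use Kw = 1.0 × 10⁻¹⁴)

For a conjugate pair Ka × Kb = Kw, so Ka = Kw/Kb = 1.0 × 10⁻¹⁴ / 1.63e-05 = 6.13e-10.

K_a = 6.13e-10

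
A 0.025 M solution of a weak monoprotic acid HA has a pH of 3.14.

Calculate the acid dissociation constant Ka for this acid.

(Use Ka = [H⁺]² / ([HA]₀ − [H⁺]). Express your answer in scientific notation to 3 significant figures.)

[H⁺] = 10^(−pH) = 10^(−3.14) = 7.244e-04 M. For HA ⇌ H⁺ + A⁻, Ka = [H⁺][A⁻]/[HA] = [H⁺]² / ([HA]₀ − [H⁺]) = (7.244e-04)² / (0.025 − 7.244e-04) = 2.16e-05.

K_a = 2.16e-05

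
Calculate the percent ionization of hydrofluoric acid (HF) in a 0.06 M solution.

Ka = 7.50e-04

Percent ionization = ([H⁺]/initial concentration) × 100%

Using Ka equilibrium: x² + Ka×x - Ka×C = 0. Solving: [H⁺] = 6.3437e-03. Percent = (6.3437e-03/0.06) × 100

Percent ionization = 10.6%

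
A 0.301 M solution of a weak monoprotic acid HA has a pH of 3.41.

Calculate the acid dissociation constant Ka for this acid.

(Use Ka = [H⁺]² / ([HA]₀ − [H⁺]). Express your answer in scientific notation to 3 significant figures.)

[H⁺] = 10^(−pH) = 10^(−3.41) = 3.890e-04 M. For HA ⇌ H⁺ + A⁻, Ka = [H⁺][A⁻]/[HA] = [H⁺]² / ([HA]₀ − [H⁺]) = (3.890e-04)² / (0.301 − 3.890e-04) = 5.03e-07.

K_a = 5.03e-07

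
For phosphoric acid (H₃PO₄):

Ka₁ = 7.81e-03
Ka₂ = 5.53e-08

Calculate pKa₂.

pKa₂ = -log(Ka₂) = -log(5.53e-08) = 7.26.

pK_{a2} = 7.26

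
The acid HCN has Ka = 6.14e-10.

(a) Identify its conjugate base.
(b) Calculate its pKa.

(a) The conjugate base is formed by removing one H⁺ from HCN, giving CN⁻. (b) pKa = -log(Ka) = -log(6.14e-10) = 9.21.

Conjugate base: CN⁻; pK_a = 9.21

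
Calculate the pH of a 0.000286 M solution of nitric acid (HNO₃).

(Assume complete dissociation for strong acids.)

[H⁺] = 0.000286 M for strong acid. pH = -log[H⁺] = -log(0.000286)

pH = 3.54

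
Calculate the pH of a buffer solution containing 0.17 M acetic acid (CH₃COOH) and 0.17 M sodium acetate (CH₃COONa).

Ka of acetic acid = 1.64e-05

pKa = -log(1.64e-05) = 4.79. pH = pKa + log([A⁻]/[HA]) = 4.79 + log(0.17/0.17)

pH = 4.79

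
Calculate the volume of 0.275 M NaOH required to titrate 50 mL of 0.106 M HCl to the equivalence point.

At equivalence: moles acid = moles base. moles HCl = 0.106 × 50/1000 = 0.0053 mol. V_base = moles / 0.275 × 1000 = 19.3 mL.

V_{base} = 19.3 mL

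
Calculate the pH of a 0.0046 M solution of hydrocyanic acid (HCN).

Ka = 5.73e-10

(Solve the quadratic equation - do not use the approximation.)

x² + Ka×x - Ka×C = 0. Using quadratic formula: [H⁺] = 1.6232e-06

pH = 5.79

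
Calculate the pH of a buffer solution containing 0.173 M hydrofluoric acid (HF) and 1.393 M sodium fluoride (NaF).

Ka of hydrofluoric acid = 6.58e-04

pKa = -log(6.58e-04) = 3.18. pH = pKa + log([A⁻]/[HA]) = 3.18 + log(1.393/0.173)

pH = 4.09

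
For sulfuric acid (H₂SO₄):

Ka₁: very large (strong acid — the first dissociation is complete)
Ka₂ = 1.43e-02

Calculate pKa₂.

pKa₂ = -log(Ka₂) = -log(1.43e-02) = 1.84.

pK_{a2} = 1.84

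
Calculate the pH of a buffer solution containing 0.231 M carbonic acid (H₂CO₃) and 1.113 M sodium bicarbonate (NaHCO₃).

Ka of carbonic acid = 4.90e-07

pKa = -log(4.90e-07) = 6.31. pH = pKa + log([A⁻]/[HA]) = 6.31 + log(1.113/0.231)

pH = 6.99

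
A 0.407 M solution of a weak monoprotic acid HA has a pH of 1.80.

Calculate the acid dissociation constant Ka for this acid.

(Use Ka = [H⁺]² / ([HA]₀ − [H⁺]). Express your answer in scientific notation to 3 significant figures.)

[H⁺] = 10^(−pH) = 10^(−1.80) = 1.585e-02 M. For HA ⇌ H⁺ + A⁻, Ka = [H⁺][A⁻]/[HA] = [H⁺]² / ([HA]₀ − [H⁺]) = (1.585e-02)² / (0.407 − 1.585e-02) = 6.42e-04.

K_a = 6.42e-04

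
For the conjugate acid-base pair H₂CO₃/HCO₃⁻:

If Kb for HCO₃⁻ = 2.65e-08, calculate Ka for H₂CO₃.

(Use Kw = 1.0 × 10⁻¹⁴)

For a conjugate pair Ka × Kb = Kw, so Ka = Kw/Kb = 1.0 × 10⁻¹⁴ / 2.65e-08 = 3.77e-07.

K_a = 3.77e-07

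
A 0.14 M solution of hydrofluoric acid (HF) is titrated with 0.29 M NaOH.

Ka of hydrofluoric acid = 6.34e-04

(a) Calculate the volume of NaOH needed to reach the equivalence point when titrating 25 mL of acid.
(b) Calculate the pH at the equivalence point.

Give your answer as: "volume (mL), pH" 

moles acid = 0.14 × 25/1000 = 0.0035 mol; V_base = moles/0.29 × 1000 = 12.1 mL. At equivalence only the conjugate base is present: [A⁻] = 0.0035/0.037 = 9.4419e-02 M. Kb = Kw/Ka = 1.58e-11; [OH⁻] = √(Kb × [A⁻]) = 1.2203e-06; pOH = 5.91; pH = 14 - pOH = 8.09.

V = 12.1 mL, pH = 8.09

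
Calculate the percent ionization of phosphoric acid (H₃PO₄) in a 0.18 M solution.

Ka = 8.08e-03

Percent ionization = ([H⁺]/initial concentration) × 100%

Using Ka equilibrium: x² + Ka×x - Ka×C = 0. Solving: [H⁺] = 3.4310e-02. Percent = (3.4310e-02/0.18) × 100

Percent ionization = 19.1%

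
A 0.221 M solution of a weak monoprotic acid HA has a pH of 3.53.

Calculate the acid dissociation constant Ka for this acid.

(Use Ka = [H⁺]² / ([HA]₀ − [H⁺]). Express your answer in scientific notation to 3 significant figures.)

[H⁺] = 10^(−pH) = 10^(−3.53) = 2.951e-04 M. For HA ⇌ H⁺ + A⁻, Ka = [H⁺][A⁻]/[HA] = [H⁺]² / ([HA]₀ − [H⁺]) = (2.951e-04)² / (0.221 − 2.951e-04) = 3.95e-07.

K_a = 3.95e-07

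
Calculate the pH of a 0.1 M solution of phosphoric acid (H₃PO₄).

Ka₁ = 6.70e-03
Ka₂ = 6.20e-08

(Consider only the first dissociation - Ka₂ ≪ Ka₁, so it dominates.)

First dissociation dominates. From Ka₁ = [H⁺][HA⁻]/[H₂A], x² + Ka₁·x − Ka₁·C = 0 with C = 0.1 M and Ka₁ = 6.70e-03. Solving: [H⁺] = (−Ka₁ + √(Ka₁² + 4·Ka₁·C)) / 2 = 2.2750e-02 M. pH = -log(2.2750e-02) = 1.64.

pH = 1.64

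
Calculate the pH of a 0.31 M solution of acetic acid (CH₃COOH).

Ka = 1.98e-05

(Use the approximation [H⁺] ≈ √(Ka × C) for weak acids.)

[H⁺] = √(Ka × C) = √(1.98e-05 × 0.31) = 2.4775e-03. pH = -log(2.4775e-03)

pH = 2.61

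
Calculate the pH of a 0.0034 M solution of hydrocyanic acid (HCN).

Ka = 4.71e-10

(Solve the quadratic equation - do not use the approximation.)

x² + Ka×x - Ka×C = 0. Using quadratic formula: [H⁺] = 1.2652e-06

pH = 5.90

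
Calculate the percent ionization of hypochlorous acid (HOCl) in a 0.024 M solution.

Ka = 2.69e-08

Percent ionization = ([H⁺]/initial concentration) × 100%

Using Ka equilibrium: x² + Ka×x - Ka×C = 0. Solving: [H⁺] = 2.5395e-05. Percent = (2.5395e-05/0.024) × 100

Percent ionization = 0.106%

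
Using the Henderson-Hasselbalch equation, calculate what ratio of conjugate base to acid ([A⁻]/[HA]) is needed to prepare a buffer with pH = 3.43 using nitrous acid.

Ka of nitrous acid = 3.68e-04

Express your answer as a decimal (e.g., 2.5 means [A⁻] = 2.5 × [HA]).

pKa = -log(3.68e-04) = 3.4342. pH = pKa + log([A⁻]/[HA]), so log([A⁻]/[HA]) = pH − pKa = 3.43 − 3.4342 = -0.0042. [A⁻]/[HA] = 10^(-0.0042) = 0.990

[A⁻]/[HA] = 0.990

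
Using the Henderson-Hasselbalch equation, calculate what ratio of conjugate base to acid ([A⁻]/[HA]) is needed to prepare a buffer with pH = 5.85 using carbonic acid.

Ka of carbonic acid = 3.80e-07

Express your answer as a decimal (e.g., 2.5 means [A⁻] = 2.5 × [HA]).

pKa = -log(3.80e-07) = 6.4202. pH = pKa + log([A⁻]/[HA]), so log([A⁻]/[HA]) = pH − pKa = 5.85 − 6.4202 = -0.5702. [A⁻]/[HA] = 10^(-0.5702) = 0.269

[A⁻]/[HA] = 0.269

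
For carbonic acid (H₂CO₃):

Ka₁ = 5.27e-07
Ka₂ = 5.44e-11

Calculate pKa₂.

pKa₂ = -log(Ka₂) = -log(5.44e-11) = 10.26.

pK_{a2} = 10.26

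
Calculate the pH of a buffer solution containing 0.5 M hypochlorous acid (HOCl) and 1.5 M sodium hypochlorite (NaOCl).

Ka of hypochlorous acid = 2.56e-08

pKa = -log(2.56e-08) = 7.59. pH = pKa + log([A⁻]/[HA]) = 7.59 + log(1.5/0.5)

pH = 8.07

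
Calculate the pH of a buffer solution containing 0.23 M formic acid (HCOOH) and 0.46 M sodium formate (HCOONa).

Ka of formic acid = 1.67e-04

pKa = -log(1.67e-04) = 3.78. pH = pKa + log([A⁻]/[HA]) = 3.78 + log(0.46/0.23)

pH = 4.08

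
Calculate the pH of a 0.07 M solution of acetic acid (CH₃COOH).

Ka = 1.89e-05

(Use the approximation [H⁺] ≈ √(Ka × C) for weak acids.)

[H⁺] = √(Ka × C) = √(1.89e-05 × 0.07) = 1.1502e-03. pH = -log(1.1502e-03)

pH = 2.94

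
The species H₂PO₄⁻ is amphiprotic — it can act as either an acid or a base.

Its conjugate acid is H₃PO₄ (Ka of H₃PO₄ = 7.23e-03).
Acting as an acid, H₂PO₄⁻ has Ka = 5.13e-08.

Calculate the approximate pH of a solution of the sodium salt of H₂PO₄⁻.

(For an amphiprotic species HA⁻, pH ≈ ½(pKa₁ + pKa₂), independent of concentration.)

pKa₁ = -log(7.23e-03) = 2.14; pKa₂ = -log(5.13e-08) = 7.29. For an amphiprotic species, pH ≈ ½(pKa₁ + pKa₂) = ½(2.14 + 7.29) = 4.72.

pH = 4.72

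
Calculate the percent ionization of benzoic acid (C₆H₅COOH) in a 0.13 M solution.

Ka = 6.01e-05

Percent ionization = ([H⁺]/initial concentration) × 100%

Using Ka equilibrium: x² + Ka×x - Ka×C = 0. Solving: [H⁺] = 2.7653e-03. Percent = (2.7653e-03/0.13) × 100

Percent ionization = 2.13%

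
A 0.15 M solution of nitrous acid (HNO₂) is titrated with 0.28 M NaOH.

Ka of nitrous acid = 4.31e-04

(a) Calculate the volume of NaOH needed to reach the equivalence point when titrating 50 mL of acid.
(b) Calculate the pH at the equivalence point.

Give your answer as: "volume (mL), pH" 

moles acid = 0.15 × 50/1000 = 0.0075 mol; V_base = moles/0.28 × 1000 = 26.8 mL. At equivalence only the conjugate base is present: [A⁻] = 0.0075/0.077 = 9.7674e-02 M. Kb = Kw/Ka = 2.32e-11; [OH⁻] = √(Kb × [A⁻]) = 1.5054e-06; pOH = 5.82; pH = 14 - pOH = 8.18.

V = 26.8 mL, pH = 8.18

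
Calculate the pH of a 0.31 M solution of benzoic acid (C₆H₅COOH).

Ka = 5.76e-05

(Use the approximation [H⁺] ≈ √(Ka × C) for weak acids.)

[H⁺] = √(Ka × C) = √(5.76e-05 × 0.31) = 4.2256e-03. pH = -log(4.2256e-03)

pH = 2.37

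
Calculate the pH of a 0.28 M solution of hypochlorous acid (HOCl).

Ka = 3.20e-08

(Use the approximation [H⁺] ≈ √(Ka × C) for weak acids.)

[H⁺] = √(Ka × C) = √(3.20e-08 × 0.28) = 9.4657e-05. pH = -log(9.4657e-05)

pH = 4.02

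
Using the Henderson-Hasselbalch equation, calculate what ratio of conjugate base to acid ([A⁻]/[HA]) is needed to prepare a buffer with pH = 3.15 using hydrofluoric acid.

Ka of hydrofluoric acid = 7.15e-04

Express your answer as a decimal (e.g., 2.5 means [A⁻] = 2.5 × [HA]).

pKa = -log(7.15e-04) = 3.1457. pH = pKa + log([A⁻]/[HA]), so log([A⁻]/[HA]) = pH − pKa = 3.15 − 3.1457 = 0.0043. [A⁻]/[HA] = 10^(0.0043) = 1.01

[A⁻]/[HA] = 1.01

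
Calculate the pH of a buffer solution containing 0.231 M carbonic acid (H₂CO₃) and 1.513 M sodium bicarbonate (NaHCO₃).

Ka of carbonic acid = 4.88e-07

pKa = -log(4.88e-07) = 6.31. pH = pKa + log([A⁻]/[HA]) = 6.31 + log(1.513/0.231)

pH = 7.13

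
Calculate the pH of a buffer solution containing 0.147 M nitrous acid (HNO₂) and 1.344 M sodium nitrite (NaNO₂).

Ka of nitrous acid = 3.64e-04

pKa = -log(3.64e-04) = 3.44. pH = pKa + log([A⁻]/[HA]) = 3.44 + log(1.344/0.147)

pH = 4.40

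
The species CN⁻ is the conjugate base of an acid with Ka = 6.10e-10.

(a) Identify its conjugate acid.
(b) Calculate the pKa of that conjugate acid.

(a) The conjugate acid is formed by adding one H⁺ to CN⁻, giving HCN. (b) pKa = -log(Ka) = -log(6.10e-10) = 9.21.

Conjugate acid: HCN; pK_a = 9.21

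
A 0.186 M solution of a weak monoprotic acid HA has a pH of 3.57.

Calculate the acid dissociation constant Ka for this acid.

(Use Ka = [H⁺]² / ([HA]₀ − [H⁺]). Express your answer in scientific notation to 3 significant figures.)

[H⁺] = 10^(−pH) = 10^(−3.57) = 2.692e-04 M. For HA ⇌ H⁺ + A⁻, Ka = [H⁺][A⁻]/[HA] = [H⁺]² / ([HA]₀ − [H⁺]) = (2.692e-04)² / (0.186 − 2.692e-04) = 3.90e-07.

K_a = 3.90e-07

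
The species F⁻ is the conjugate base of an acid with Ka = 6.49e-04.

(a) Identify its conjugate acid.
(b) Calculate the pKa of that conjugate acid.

(a) The conjugate acid is formed by adding one H⁺ to F⁻, giving HF. (b) pKa = -log(Ka) = -log(6.49e-04) = 3.19.

Conjugate acid: HF; pK_a = 3.19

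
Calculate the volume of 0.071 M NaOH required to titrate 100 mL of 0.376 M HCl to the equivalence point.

At equivalence: moles acid = moles base. moles HCl = 0.376 × 100/1000 = 0.0376 mol. V_base = moles / 0.071 × 1000 = 529.6 mL.

V_{base} = 529.6 mL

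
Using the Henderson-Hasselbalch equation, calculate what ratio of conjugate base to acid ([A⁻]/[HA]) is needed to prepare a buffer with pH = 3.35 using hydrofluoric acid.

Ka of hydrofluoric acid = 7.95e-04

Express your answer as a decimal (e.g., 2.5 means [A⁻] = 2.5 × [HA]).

pKa = -log(7.95e-04) = 3.0996. pH = pKa + log([A⁻]/[HA]), so log([A⁻]/[HA]) = pH − pKa = 3.35 − 3.0996 = 0.2504. [A⁻]/[HA] = 10^(0.2504) = 1.78

[A⁻]/[HA] = 1.78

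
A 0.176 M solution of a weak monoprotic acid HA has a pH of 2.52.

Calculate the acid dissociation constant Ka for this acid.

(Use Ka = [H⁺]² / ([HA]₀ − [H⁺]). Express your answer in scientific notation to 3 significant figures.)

[H⁺] = 10^(−pH) = 10^(−2.52) = 3.020e-03 M. For HA ⇌ H⁺ + A⁻, Ka = [H⁺][A⁻]/[HA] = [H⁺]² / ([HA]₀ − [H⁺]) = (3.020e-03)² / (0.176 − 3.020e-03) = 5.27e-05.

K_a = 5.27e-05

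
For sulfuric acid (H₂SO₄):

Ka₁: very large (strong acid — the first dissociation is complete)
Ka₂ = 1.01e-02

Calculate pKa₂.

pKa₂ = -log(Ka₂) = -log(1.01e-02) = 2.00.

pK_{a2} = 2.00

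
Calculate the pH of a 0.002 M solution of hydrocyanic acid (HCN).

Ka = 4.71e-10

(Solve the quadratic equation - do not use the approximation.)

x² + Ka×x - Ka×C = 0. Using quadratic formula: [H⁺] = 9.7033e-07

pH = 6.01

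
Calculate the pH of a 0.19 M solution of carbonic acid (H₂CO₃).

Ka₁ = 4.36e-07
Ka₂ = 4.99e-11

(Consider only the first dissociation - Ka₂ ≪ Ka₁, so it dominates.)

First dissociation dominates. From Ka₁ = [H⁺][HA⁻]/[H₂A], x² + Ka₁·x − Ka₁·C = 0 with C = 0.19 M and Ka₁ = 4.36e-07. Solving: [H⁺] = (−Ka₁ + √(Ka₁² + 4·Ka₁·C)) / 2 = 2.8760e-04 M. pH = -log(2.8760e-04) = 3.54.

pH = 3.54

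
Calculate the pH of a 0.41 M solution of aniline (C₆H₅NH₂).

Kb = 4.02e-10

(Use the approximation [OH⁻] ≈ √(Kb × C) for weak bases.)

[OH⁻] = √(Kb × C) = √(4.02e-10 × 0.41) = 1.2838e-05. pOH = 4.89, pH = 14 - pOH

pH = 9.11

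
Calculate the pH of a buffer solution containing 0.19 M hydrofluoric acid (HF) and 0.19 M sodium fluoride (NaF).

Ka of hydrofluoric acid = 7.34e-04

pKa = -log(7.34e-04) = 3.13. pH = pKa + log([A⁻]/[HA]) = 3.13 + log(0.19/0.19)

pH = 3.13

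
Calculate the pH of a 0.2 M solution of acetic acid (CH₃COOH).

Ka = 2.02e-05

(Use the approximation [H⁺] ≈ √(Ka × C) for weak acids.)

[H⁺] = √(Ka × C) = √(2.02e-05 × 0.2) = 2.0100e-03. pH = -log(2.0100e-03)

pH = 2.70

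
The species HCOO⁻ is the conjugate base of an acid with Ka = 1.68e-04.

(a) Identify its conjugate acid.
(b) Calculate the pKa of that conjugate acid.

(a) The conjugate acid is formed by adding one H⁺ to HCOO⁻, giving HCOOH. (b) pKa = -log(Ka) = -log(1.68e-04) = 3.77.

Conjugate acid: HCOOH; pK_a = 3.77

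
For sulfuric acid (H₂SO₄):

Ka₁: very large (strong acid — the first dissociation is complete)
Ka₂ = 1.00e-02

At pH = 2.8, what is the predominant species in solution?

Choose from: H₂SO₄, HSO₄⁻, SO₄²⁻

The first dissociation is complete, so H₂SO₄ itself is never the predominant species in water; pKa₂ = -log(1.00e-02) = 2.00. For a polyprotic acid the predominant species crosses at each pKa: below pKa_n the protonated form dominates, above it the deprotonated form does. At pH = 2.8, the predominant species is SO₄²⁻.

SO₄²⁻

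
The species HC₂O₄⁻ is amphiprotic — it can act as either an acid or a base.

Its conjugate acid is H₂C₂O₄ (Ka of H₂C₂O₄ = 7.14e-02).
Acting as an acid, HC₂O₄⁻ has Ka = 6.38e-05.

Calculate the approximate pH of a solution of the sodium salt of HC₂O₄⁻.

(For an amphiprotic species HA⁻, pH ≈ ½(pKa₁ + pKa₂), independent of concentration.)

pKa₁ = -log(7.14e-02) = 1.15; pKa₂ = -log(6.38e-05) = 4.20. For an amphiprotic species, pH ≈ ½(pKa₁ + pKa₂) = ½(1.15 + 4.20) = 2.67.

pH = 2.67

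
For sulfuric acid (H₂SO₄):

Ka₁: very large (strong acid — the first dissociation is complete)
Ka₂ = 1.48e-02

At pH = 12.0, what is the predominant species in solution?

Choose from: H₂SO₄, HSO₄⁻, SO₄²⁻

The first dissociation is complete, so H₂SO₄ itself is never the predominant species in water; pKa₂ = -log(1.48e-02) = 1.83. For a polyprotic acid the predominant species crosses at each pKa: below pKa_n the protonated form dominates, above it the deprotonated form does. At pH = 12.0, the predominant species is SO₄²⁻.

SO₄²⁻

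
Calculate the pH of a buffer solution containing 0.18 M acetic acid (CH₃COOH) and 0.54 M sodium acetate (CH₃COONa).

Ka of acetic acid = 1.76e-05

pKa = -log(1.76e-05) = 4.75. pH = pKa + log([A⁻]/[HA]) = 4.75 + log(0.54/0.18)

pH = 5.23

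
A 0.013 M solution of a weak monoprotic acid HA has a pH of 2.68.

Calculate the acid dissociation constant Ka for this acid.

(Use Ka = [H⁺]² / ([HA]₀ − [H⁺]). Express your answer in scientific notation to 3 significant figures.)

[H⁺] = 10^(−pH) = 10^(−2.68) = 2.089e-03 M. For HA ⇌ H⁺ + A⁻, Ka = [H⁺][A⁻]/[HA] = [H⁺]² / ([HA]₀ − [H⁺]) = (2.089e-03)² / (0.013 − 2.089e-03) = 4.00e-04.

K_a = 4.00e-04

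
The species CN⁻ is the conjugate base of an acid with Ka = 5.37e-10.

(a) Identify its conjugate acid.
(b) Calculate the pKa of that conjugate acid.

(a) The conjugate acid is formed by adding one H⁺ to CN⁻, giving HCN. (b) pKa = -log(Ka) = -log(5.37e-10) = 9.27.

Conjugate acid: HCN; pK_a = 9.27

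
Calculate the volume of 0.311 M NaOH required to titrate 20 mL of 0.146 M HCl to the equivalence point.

At equivalence: moles acid = moles base. moles HCl = 0.146 × 20/1000 = 0.00292 mol. V_base = moles / 0.311 × 1000 = 9.4 mL.

V_{base} = 9.4 mL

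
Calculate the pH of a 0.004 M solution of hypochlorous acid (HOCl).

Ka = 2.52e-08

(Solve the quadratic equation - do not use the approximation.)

x² + Ka×x - Ka×C = 0. Using quadratic formula: [H⁺] = 1.0027e-05

pH = 5.00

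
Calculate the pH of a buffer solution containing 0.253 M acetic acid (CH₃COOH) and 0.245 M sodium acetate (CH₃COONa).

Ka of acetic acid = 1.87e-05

pKa = -log(1.87e-05) = 4.73. pH = pKa + log([A⁻]/[HA]) = 4.73 + log(0.245/0.253)

pH = 4.71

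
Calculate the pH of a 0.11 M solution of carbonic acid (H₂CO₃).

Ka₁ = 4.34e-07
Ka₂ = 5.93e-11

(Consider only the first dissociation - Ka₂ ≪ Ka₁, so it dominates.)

First dissociation dominates. From Ka₁ = [H⁺][HA⁻]/[H₂A], x² + Ka₁·x − Ka₁·C = 0 with C = 0.11 M and Ka₁ = 4.34e-07. Solving: [H⁺] = (−Ka₁ + √(Ka₁² + 4·Ka₁·C)) / 2 = 2.1828e-04 M. pH = -log(2.1828e-04) = 3.66.

pH = 3.66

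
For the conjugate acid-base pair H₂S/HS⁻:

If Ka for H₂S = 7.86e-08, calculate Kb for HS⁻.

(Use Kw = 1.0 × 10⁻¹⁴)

For a conjugate pair Ka × Kb = Kw, so Kb = Kw/Ka = 1.0 × 10⁻¹⁴ / 7.86e-08 = 1.27e-07.

K_b = 1.27e-07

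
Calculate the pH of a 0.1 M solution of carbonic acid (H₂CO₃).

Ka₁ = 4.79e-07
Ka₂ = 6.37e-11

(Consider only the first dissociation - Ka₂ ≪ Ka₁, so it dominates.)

First dissociation dominates. From Ka₁ = [H⁺][HA⁻]/[H₂A], x² + Ka₁·x − Ka₁·C = 0 with C = 0.1 M and Ka₁ = 4.79e-07. Solving: [H⁺] = (−Ka₁ + √(Ka₁² + 4·Ka₁·C)) / 2 = 2.1862e-04 M. pH = -log(2.1862e-04) = 3.66.

pH = 3.66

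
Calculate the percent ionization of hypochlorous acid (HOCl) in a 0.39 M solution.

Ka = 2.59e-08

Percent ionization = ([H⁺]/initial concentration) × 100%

Using Ka equilibrium: x² + Ka×x - Ka×C = 0. Solving: [H⁺] = 1.0049e-04. Percent = (1.0049e-04/0.39) × 100

Percent ionization = 0.0258%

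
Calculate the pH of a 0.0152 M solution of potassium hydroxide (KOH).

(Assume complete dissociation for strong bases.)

[OH⁻] = 0.0152 M for strong base. pOH = -log[OH⁻] = 1.82, pH = 14 - pOH

pH = 12.18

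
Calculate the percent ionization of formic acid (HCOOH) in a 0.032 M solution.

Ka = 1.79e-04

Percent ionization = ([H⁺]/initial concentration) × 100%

Using Ka equilibrium: x² + Ka×x - Ka×C = 0. Solving: [H⁺] = 2.3055e-03. Percent = (2.3055e-03/0.032) × 100

Percent ionization = 7.2%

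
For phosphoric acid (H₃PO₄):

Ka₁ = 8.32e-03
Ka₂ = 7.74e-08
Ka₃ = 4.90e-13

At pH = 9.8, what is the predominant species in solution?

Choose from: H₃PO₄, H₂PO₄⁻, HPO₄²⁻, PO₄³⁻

pKa₁ = 2.08, pKa₂ = 7.11, pKa₃ = 12.31. For a polyprotic acid the predominant species crosses at each pKa: below pKa_n the protonated form dominates, above it the deprotonated form does. At pH = 9.8, the predominant species is HPO₄²⁻.

HPO₄²⁻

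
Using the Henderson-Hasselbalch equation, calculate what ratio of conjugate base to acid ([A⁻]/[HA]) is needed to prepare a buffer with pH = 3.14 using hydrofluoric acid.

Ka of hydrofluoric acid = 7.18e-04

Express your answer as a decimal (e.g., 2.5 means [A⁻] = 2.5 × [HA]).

pKa = -log(7.18e-04) = 3.1439. pH = pKa + log([A⁻]/[HA]), so log([A⁻]/[HA]) = pH − pKa = 3.14 − 3.1439 = -0.0039. [A⁻]/[HA] = 10^(-0.0039) = 0.991

[A⁻]/[HA] = 0.991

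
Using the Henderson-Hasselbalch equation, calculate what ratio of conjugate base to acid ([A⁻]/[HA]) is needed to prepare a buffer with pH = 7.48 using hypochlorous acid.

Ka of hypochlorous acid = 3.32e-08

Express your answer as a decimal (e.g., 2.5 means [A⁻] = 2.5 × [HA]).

pKa = -log(3.32e-08) = 7.4789. pH = pKa + log([A⁻]/[HA]), so log([A⁻]/[HA]) = pH − pKa = 7.48 − 7.4789 = 0.0011. [A⁻]/[HA] = 10^(0.0011) = 1.00

[A⁻]/[HA] = 1.00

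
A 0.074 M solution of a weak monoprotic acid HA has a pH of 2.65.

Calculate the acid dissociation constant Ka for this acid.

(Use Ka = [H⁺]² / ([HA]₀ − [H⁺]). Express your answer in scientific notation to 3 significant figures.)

[H⁺] = 10^(−pH) = 10^(−2.65) = 2.239e-03 M. For HA ⇌ H⁺ + A⁻, Ka = [H⁺][A⁻]/[HA] = [H⁺]² / ([HA]₀ − [H⁺]) = (2.239e-03)² / (0.074 − 2.239e-03) = 6.98e-05.

K_a = 6.98e-05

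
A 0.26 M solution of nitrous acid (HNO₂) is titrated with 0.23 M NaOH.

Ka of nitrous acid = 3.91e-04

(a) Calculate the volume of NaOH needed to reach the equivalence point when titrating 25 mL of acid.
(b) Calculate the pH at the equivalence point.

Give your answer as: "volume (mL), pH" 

moles acid = 0.26 × 25/1000 = 0.0065 mol; V_base = moles/0.23 × 1000 = 28.3 mL. At equivalence only the conjugate base is present: [A⁻] = 0.0065/0.053 = 1.2204e-01 M. Kb = Kw/Ka = 2.56e-11; [OH⁻] = √(Kb × [A⁻]) = 1.7667e-06; pOH = 5.75; pH = 14 - pOH = 8.25.

V = 28.3 mL, pH = 8.25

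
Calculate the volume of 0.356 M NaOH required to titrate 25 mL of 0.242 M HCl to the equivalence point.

At equivalence: moles acid = moles base. moles HCl = 0.242 × 25/1000 = 0.00605 mol. V_base = moles / 0.356 × 1000 = 17.0 mL.

V_{base} = 17.0 mL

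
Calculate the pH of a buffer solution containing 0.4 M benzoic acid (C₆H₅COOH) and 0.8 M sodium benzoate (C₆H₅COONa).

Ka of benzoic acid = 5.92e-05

pKa = -log(5.92e-05) = 4.23. pH = pKa + log([A⁻]/[HA]) = 4.23 + log(0.8/0.4)

pH = 4.53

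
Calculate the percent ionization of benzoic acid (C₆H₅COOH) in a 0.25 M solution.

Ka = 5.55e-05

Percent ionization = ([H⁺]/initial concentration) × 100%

Using Ka equilibrium: x² + Ka×x - Ka×C = 0. Solving: [H⁺] = 3.6973e-03. Percent = (3.6973e-03/0.25) × 100

Percent ionization = 1.48%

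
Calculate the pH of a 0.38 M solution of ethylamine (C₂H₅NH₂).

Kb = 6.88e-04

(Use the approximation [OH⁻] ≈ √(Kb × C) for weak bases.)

[OH⁻] = √(Kb × C) = √(6.88e-04 × 0.38) = 1.6169e-02. pOH = 1.79, pH = 14 - pOH

pH = 12.21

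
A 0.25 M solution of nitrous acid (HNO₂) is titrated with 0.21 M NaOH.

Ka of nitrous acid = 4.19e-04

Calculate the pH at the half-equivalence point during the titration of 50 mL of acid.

At half-equivalence [HA] = [A⁻], so Henderson-Hasselbalch gives pH = pKa = -log(4.19e-04) = 3.38.

pH = pKa = 3.38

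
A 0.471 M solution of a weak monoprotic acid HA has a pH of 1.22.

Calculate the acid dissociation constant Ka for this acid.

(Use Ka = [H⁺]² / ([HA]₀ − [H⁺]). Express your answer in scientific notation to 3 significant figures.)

[H⁺] = 10^(−pH) = 10^(−1.22) = 6.026e-02 M. For HA ⇌ H⁺ + A⁻, Ka = [H⁺][A⁻]/[HA] = [H⁺]² / ([HA]₀ − [H⁺]) = (6.026e-02)² / (0.471 − 6.026e-02) = 8.84e-03.

K_a = 8.84e-03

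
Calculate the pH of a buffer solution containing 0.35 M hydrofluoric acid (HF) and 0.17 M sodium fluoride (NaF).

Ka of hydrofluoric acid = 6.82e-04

pKa = -log(6.82e-04) = 3.17. pH = pKa + log([A⁻]/[HA]) = 3.17 + log(0.17/0.35)

pH = 2.85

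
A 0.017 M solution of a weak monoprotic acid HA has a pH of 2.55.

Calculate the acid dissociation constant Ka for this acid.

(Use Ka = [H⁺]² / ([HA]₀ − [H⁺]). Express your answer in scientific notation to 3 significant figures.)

[H⁺] = 10^(−pH) = 10^(−2.55) = 2.818e-03 M. For HA ⇌ H⁺ + A⁻, Ka = [H⁺][A⁻]/[HA] = [H⁺]² / ([HA]₀ − [H⁺]) = (2.818e-03)² / (0.017 − 2.818e-03) = 5.60e-04.

K_a = 5.60e-04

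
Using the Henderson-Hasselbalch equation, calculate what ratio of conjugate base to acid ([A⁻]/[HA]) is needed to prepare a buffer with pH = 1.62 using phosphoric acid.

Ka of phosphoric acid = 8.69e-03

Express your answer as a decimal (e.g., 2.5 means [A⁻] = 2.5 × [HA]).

pKa = -log(8.69e-03) = 2.0610. pH = pKa + log([A⁻]/[HA]), so log([A⁻]/[HA]) = pH − pKa = 1.62 − 2.0610 = -0.4410. [A⁻]/[HA] = 10^(-0.4410) = 0.362

[A⁻]/[HA] = 0.362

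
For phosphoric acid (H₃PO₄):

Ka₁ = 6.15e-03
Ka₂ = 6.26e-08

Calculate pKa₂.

pKa₂ = -log(Ka₂) = -log(6.26e-08) = 7.20.

pK_{a2} = 7.20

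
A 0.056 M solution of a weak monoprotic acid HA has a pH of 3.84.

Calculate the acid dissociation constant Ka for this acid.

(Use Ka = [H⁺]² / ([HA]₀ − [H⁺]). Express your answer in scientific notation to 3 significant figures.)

[H⁺] = 10^(−pH) = 10^(−3.84) = 1.445e-04 M. For HA ⇌ H⁺ + A⁻, Ka = [H⁺][A⁻]/[HA] = [H⁺]² / ([HA]₀ − [H⁺]) = (1.445e-04)² / (0.056 − 1.445e-04) = 3.74e-07.

K_a = 3.74e-07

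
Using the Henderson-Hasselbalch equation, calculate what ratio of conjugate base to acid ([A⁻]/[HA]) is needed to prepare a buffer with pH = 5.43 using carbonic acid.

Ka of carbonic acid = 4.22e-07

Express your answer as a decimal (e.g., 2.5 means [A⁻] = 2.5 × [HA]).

pKa = -log(4.22e-07) = 6.3747. pH = pKa + log([A⁻]/[HA]), so log([A⁻]/[HA]) = pH − pKa = 5.43 − 6.3747 = -0.9447. [A⁻]/[HA] = 10^(-0.9447) = 0.114

[A⁻]/[HA] = 0.114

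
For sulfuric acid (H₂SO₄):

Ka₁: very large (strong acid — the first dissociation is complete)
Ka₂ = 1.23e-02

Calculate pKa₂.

pKa₂ = -log(Ka₂) = -log(1.23e-02) = 1.91.

pK_{a2} = 1.91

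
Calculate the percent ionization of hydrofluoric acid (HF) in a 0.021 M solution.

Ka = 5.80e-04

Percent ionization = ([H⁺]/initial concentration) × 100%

Using Ka equilibrium: x² + Ka×x - Ka×C = 0. Solving: [H⁺] = 3.2120e-03. Percent = (3.2120e-03/0.021) × 100

Percent ionization = 15.3%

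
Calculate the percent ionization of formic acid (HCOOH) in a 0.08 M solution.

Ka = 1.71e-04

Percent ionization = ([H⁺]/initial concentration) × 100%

Using Ka equilibrium: x² + Ka×x - Ka×C = 0. Solving: [H⁺] = 3.6141e-03. Percent = (3.6141e-03/0.08) × 100

Percent ionization = 4.52%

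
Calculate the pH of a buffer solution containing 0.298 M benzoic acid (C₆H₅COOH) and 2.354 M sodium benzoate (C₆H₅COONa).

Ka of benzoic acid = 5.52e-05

pKa = -log(5.52e-05) = 4.26. pH = pKa + log([A⁻]/[HA]) = 4.26 + log(2.354/0.298)

pH = 5.16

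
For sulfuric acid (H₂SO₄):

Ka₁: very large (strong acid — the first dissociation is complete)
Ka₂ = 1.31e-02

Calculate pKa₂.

pKa₂ = -log(Ka₂) = -log(1.31e-02) = 1.88.

pK_{a2} = 1.88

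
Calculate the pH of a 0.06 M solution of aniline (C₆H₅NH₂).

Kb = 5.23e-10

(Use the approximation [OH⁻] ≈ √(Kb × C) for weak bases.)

[OH⁻] = √(Kb × C) = √(5.23e-10 × 0.06) = 5.6018e-06. pOH = 5.25, pH = 14 - pOH

pH = 8.75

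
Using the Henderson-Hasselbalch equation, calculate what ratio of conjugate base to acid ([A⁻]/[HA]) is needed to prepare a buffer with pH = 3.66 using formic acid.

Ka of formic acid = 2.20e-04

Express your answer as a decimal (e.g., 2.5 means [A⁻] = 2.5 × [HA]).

pKa = -log(2.20e-04) = 3.6576. pH = pKa + log([A⁻]/[HA]), so log([A⁻]/[HA]) = pH − pKa = 3.66 − 3.6576 = 0.0024. [A⁻]/[HA] = 10^(0.0024) = 1.01

[A⁻]/[HA] = 1.01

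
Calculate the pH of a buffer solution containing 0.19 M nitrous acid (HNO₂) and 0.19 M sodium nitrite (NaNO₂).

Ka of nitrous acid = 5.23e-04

pKa = -log(5.23e-04) = 3.28. pH = pKa + log([A⁻]/[HA]) = 3.28 + log(0.19/0.19)

pH = 3.28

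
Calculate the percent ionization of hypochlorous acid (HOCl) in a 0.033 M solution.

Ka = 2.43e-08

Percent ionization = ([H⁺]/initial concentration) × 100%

Using Ka equilibrium: x² + Ka×x - Ka×C = 0. Solving: [H⁺] = 2.8306e-05. Percent = (2.8306e-05/0.033) × 100

Percent ionization = 0.0858%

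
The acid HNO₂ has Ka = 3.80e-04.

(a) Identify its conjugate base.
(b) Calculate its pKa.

(a) The conjugate base is formed by removing one H⁺ from HNO₂, giving NO₂⁻. (b) pKa = -log(Ka) = -log(3.80e-04) = 3.42.

Conjugate base: NO₂⁻; pK_a = 3.42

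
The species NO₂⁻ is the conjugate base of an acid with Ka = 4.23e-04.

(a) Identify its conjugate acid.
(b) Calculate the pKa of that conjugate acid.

(a) The conjugate acid is formed by adding one H⁺ to NO₂⁻, giving HNO₂. (b) pKa = -log(Ka) = -log(4.23e-04) = 3.37.

Conjugate acid: HNO₂; pK_a = 3.37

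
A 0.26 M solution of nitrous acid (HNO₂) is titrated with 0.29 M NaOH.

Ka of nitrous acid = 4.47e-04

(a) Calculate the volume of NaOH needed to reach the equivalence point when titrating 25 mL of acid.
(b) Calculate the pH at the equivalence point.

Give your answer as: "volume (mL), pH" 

moles acid = 0.26 × 25/1000 = 0.0065 mol; V_base = moles/0.29 × 1000 = 22.4 mL. At equivalence only the conjugate base is present: [A⁻] = 0.0065/0.047 = 1.3709e-01 M. Kb = Kw/Ka = 2.24e-11; [OH⁻] = √(Kb × [A⁻]) = 1.7513e-06; pOH = 5.76; pH = 14 - pOH = 8.24.

V = 22.4 mL, pH = 8.24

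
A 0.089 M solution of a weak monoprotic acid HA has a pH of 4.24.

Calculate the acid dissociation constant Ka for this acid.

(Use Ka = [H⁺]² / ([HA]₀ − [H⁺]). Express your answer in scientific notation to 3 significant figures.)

[H⁺] = 10^(−pH) = 10^(−4.24) = 5.754e-05 M. For HA ⇌ H⁺ + A⁻, Ka = [H⁺][A⁻]/[HA] = [H⁺]² / ([HA]₀ − [H⁺]) = (5.754e-05)² / (0.089 − 5.754e-05) = 3.72e-08.

K_a = 3.72e-08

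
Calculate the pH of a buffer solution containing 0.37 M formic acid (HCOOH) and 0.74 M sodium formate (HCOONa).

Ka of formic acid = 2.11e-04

pKa = -log(2.11e-04) = 3.68. pH = pKa + log([A⁻]/[HA]) = 3.68 + log(0.74/0.37)

pH = 3.98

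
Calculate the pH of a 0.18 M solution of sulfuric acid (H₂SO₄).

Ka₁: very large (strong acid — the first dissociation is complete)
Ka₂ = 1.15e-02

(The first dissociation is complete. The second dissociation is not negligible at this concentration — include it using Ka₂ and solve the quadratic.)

First dissociation is complete: [H⁺]₀ = [HSO₄⁻]₀ = C = 0.18 M. Second dissociation HSO₄⁻ ⇌ H⁺ + SO₄²⁻: let x = [SO₄²⁻]. Ka₂ = (C + x)·x / (C − x) = 1.15e-02 → x² + (C + Ka₂)·x − Ka₂·C = 0 → x² + 0.19150·x − 2.070e-03 = 0. x = (−0.19150 + √(0.19150² + 4 × 2.070e-03)) / 2 = 1.0260e-02 M. [H⁺] = C + x = 0.18 + 1.0260e-02 = 1.9026e-01 M. pH = -log(1.9026e-01) = 0.72.

pH = 0.72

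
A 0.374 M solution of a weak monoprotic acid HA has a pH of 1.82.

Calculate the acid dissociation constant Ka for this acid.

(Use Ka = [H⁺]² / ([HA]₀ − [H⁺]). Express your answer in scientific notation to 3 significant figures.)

[H⁺] = 10^(−pH) = 10^(−1.82) = 1.514e-02 M. For HA ⇌ H⁺ + A⁻, Ka = [H⁺][A⁻]/[HA] = [H⁺]² / ([HA]₀ − [H⁺]) = (1.514e-02)² / (0.374 − 1.514e-02) = 6.38e-04.

K_a = 6.38e-04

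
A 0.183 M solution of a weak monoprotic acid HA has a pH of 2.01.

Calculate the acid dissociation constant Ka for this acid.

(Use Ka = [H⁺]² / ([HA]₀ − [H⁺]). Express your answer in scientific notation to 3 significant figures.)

[H⁺] = 10^(−pH) = 10^(−2.01) = 9.772e-03 M. For HA ⇌ H⁺ + A⁻, Ka = [H⁺][A⁻]/[HA] = [H⁺]² / ([HA]₀ − [H⁺]) = (9.772e-03)² / (0.183 − 9.772e-03) = 5.51e-04.

K_a = 5.51e-04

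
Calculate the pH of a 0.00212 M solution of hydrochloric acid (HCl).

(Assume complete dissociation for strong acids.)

[H⁺] = 0.00212 M for strong acid. pH = -log[H⁺] = -log(0.00212)

pH = 2.67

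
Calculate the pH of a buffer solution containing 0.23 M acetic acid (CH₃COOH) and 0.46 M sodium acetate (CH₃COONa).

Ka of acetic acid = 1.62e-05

pKa = -log(1.62e-05) = 4.79. pH = pKa + log([A⁻]/[HA]) = 4.79 + log(0.46/0.23)

pH = 5.09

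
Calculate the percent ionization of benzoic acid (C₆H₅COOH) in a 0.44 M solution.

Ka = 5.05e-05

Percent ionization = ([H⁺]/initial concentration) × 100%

Using Ka equilibrium: x² + Ka×x - Ka×C = 0. Solving: [H⁺] = 4.6886e-03. Percent = (4.6886e-03/0.44) × 100

Percent ionization = 1.07%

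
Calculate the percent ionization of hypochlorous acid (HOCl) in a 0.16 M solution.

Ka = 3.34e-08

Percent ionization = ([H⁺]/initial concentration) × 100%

Using Ka equilibrium: x² + Ka×x - Ka×C = 0. Solving: [H⁺] = 7.3086e-05. Percent = (7.3086e-05/0.16) × 100

Percent ionization = 0.0457%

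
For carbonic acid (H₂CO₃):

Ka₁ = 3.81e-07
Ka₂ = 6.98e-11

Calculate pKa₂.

pKa₂ = -log(Ka₂) = -log(6.98e-11) = 10.16.

pK_{a2} = 10.16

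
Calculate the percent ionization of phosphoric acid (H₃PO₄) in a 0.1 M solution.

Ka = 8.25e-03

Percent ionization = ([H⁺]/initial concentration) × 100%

Using Ka equilibrium: x² + Ka×x - Ka×C = 0. Solving: [H⁺] = 2.4893e-02. Percent = (2.4893e-02/0.1) × 100

Percent ionization = 24.9%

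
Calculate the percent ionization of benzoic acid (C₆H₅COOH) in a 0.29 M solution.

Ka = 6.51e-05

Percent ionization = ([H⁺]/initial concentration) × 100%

Using Ka equilibrium: x² + Ka×x - Ka×C = 0. Solving: [H⁺] = 4.3126e-03. Percent = (4.3126e-03/0.29) × 100

Percent ionization = 1.49%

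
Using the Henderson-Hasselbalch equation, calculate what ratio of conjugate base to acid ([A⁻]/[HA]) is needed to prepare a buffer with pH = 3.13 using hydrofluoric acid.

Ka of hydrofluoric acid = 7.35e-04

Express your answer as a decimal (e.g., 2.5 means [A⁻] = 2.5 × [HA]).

pKa = -log(7.35e-04) = 3.1337. pH = pKa + log([A⁻]/[HA]), so log([A⁻]/[HA]) = pH − pKa = 3.13 − 3.1337 = -0.0037. [A⁻]/[HA] = 10^(-0.0037) = 0.991

[A⁻]/[HA] = 0.991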